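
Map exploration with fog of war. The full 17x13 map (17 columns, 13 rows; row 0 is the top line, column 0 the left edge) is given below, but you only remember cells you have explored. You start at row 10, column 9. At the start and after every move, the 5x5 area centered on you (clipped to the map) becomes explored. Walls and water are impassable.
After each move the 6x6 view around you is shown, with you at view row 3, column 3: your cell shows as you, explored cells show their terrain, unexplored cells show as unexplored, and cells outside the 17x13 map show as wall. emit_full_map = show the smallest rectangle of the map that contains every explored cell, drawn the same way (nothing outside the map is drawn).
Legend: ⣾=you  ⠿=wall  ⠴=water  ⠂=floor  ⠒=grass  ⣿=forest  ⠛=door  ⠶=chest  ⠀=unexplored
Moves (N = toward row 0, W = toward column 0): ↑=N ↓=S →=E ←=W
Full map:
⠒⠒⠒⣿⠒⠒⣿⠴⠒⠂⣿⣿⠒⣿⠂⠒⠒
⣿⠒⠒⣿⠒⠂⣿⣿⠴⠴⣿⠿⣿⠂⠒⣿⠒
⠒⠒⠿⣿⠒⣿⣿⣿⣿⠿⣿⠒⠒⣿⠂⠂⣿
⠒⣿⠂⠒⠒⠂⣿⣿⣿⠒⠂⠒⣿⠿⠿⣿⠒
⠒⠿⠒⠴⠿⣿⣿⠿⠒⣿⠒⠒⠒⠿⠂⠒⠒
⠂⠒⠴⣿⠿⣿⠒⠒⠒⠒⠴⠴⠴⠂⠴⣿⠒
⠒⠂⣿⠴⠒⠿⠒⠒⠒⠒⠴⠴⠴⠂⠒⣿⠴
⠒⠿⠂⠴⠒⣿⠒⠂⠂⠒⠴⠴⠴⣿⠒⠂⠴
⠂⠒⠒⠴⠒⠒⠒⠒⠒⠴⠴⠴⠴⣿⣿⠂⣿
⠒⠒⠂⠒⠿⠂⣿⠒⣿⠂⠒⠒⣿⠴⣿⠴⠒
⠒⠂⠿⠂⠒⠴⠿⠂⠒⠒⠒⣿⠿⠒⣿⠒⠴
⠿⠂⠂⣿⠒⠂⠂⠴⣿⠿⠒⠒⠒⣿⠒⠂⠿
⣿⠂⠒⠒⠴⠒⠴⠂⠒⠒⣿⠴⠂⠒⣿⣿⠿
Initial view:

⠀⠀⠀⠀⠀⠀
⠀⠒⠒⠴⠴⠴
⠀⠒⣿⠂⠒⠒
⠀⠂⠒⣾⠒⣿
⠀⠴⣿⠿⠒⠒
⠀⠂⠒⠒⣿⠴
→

⠀⠀⠀⠀⠀⠀
⠒⠒⠴⠴⠴⠴
⠒⣿⠂⠒⠒⣿
⠂⠒⠒⣾⣿⠿
⠴⣿⠿⠒⠒⠒
⠂⠒⠒⣿⠴⠂

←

⠀⠀⠀⠀⠀⠀
⠀⠒⠒⠴⠴⠴
⠀⠒⣿⠂⠒⠒
⠀⠂⠒⣾⠒⣿
⠀⠴⣿⠿⠒⠒
⠀⠂⠒⠒⣿⠴

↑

⠀⠀⠀⠀⠀⠀
⠀⠂⠂⠒⠴⠴
⠀⠒⠒⠴⠴⠴
⠀⠒⣿⣾⠒⠒
⠀⠂⠒⠒⠒⣿
⠀⠴⣿⠿⠒⠒

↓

⠀⠂⠂⠒⠴⠴
⠀⠒⠒⠴⠴⠴
⠀⠒⣿⠂⠒⠒
⠀⠂⠒⣾⠒⣿
⠀⠴⣿⠿⠒⠒
⠀⠂⠒⠒⣿⠴

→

⠂⠂⠒⠴⠴⠀
⠒⠒⠴⠴⠴⠴
⠒⣿⠂⠒⠒⣿
⠂⠒⠒⣾⣿⠿
⠴⣿⠿⠒⠒⠒
⠂⠒⠒⣿⠴⠂

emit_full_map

⠂⠂⠒⠴⠴⠀
⠒⠒⠴⠴⠴⠴
⠒⣿⠂⠒⠒⣿
⠂⠒⠒⣾⣿⠿
⠴⣿⠿⠒⠒⠒
⠂⠒⠒⣿⠴⠂

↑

⠀⠀⠀⠀⠀⠀
⠂⠂⠒⠴⠴⠴
⠒⠒⠴⠴⠴⠴
⠒⣿⠂⣾⠒⣿
⠂⠒⠒⠒⣿⠿
⠴⣿⠿⠒⠒⠒

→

⠀⠀⠀⠀⠀⠀
⠂⠒⠴⠴⠴⣿
⠒⠴⠴⠴⠴⣿
⣿⠂⠒⣾⣿⠴
⠒⠒⠒⣿⠿⠒
⣿⠿⠒⠒⠒⣿

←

⠀⠀⠀⠀⠀⠀
⠂⠂⠒⠴⠴⠴
⠒⠒⠴⠴⠴⠴
⠒⣿⠂⣾⠒⣿
⠂⠒⠒⠒⣿⠿
⠴⣿⠿⠒⠒⠒

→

⠀⠀⠀⠀⠀⠀
⠂⠒⠴⠴⠴⣿
⠒⠴⠴⠴⠴⣿
⣿⠂⠒⣾⣿⠴
⠒⠒⠒⣿⠿⠒
⣿⠿⠒⠒⠒⣿


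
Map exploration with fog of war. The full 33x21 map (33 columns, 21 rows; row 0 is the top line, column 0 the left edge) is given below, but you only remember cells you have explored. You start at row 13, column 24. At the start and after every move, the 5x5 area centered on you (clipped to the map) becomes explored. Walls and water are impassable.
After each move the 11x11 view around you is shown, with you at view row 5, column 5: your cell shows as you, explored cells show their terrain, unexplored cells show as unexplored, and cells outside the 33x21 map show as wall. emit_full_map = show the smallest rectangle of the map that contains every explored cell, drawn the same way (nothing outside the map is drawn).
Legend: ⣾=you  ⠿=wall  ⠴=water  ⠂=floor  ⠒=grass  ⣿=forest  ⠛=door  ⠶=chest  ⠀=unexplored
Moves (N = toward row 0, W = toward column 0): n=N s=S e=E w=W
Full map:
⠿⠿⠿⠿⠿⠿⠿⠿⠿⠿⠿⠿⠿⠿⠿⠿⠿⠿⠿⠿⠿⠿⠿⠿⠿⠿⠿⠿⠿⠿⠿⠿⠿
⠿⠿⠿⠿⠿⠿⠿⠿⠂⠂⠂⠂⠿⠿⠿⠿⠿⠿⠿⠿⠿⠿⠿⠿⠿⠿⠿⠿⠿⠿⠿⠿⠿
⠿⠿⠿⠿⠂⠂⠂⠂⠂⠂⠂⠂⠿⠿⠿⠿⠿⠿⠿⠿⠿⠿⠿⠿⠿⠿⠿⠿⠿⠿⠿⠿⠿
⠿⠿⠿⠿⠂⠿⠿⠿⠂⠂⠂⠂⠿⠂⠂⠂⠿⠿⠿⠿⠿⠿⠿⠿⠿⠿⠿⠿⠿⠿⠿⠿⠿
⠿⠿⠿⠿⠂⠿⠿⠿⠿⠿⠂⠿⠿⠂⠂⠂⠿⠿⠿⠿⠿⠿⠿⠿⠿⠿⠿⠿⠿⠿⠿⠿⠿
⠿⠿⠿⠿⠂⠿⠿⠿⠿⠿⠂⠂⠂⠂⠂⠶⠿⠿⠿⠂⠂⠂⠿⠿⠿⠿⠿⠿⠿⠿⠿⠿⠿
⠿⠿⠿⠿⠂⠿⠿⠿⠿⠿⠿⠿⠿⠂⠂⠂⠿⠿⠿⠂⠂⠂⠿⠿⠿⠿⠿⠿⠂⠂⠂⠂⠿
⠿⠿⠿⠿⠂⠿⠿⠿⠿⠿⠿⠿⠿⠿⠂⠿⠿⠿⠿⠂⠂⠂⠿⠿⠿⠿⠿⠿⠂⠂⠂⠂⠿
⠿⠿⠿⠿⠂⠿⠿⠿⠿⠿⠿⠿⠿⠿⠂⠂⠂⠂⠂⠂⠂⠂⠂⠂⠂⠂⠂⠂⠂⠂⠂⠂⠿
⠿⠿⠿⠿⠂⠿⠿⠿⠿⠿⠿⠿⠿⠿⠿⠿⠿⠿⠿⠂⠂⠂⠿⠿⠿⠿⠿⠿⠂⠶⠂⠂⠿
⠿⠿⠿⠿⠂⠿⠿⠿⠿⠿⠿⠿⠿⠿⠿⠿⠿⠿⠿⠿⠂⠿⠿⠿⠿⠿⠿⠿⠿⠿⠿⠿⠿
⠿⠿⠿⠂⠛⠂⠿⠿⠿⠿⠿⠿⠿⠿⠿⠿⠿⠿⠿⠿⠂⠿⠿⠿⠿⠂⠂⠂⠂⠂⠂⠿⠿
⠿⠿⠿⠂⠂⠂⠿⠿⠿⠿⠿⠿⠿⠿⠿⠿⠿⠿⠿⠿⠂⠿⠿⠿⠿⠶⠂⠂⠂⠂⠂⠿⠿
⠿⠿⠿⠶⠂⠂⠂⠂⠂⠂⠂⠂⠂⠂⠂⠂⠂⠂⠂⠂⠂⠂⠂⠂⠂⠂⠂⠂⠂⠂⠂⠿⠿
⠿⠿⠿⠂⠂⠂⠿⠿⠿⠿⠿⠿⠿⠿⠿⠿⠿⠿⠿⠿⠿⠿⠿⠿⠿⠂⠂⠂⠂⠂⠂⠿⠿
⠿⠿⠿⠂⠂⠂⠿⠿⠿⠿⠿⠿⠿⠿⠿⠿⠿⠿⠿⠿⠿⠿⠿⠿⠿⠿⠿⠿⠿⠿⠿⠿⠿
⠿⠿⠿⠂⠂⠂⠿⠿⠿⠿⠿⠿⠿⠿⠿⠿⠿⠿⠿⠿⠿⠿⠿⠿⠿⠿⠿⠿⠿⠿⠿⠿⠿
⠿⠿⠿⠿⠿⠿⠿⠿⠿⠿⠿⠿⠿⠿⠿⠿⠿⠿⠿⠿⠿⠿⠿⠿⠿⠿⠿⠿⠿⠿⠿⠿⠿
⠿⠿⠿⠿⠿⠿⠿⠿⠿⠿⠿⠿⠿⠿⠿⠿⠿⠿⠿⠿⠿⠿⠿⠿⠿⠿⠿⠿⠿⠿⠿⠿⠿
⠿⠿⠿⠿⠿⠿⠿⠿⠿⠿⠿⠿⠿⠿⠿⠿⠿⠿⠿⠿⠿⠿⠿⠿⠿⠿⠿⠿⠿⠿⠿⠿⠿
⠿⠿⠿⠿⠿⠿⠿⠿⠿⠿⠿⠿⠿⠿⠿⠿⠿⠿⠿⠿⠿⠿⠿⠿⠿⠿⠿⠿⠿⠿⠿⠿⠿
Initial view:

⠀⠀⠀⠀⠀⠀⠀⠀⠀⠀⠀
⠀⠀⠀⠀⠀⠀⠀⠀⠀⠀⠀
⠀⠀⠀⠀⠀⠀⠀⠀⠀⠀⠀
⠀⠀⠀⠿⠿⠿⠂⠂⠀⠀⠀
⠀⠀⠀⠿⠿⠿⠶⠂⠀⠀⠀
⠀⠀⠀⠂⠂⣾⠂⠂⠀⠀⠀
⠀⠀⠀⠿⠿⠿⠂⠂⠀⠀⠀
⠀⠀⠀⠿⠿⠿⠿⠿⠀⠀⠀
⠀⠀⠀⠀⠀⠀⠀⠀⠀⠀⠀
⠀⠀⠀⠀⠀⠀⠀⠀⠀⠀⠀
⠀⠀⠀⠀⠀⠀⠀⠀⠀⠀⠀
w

⠀⠀⠀⠀⠀⠀⠀⠀⠀⠀⠀
⠀⠀⠀⠀⠀⠀⠀⠀⠀⠀⠀
⠀⠀⠀⠀⠀⠀⠀⠀⠀⠀⠀
⠀⠀⠀⠿⠿⠿⠿⠂⠂⠀⠀
⠀⠀⠀⠿⠿⠿⠿⠶⠂⠀⠀
⠀⠀⠀⠂⠂⣾⠂⠂⠂⠀⠀
⠀⠀⠀⠿⠿⠿⠿⠂⠂⠀⠀
⠀⠀⠀⠿⠿⠿⠿⠿⠿⠀⠀
⠀⠀⠀⠀⠀⠀⠀⠀⠀⠀⠀
⠀⠀⠀⠀⠀⠀⠀⠀⠀⠀⠀
⠀⠀⠀⠀⠀⠀⠀⠀⠀⠀⠀

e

⠀⠀⠀⠀⠀⠀⠀⠀⠀⠀⠀
⠀⠀⠀⠀⠀⠀⠀⠀⠀⠀⠀
⠀⠀⠀⠀⠀⠀⠀⠀⠀⠀⠀
⠀⠀⠿⠿⠿⠿⠂⠂⠀⠀⠀
⠀⠀⠿⠿⠿⠿⠶⠂⠀⠀⠀
⠀⠀⠂⠂⠂⣾⠂⠂⠀⠀⠀
⠀⠀⠿⠿⠿⠿⠂⠂⠀⠀⠀
⠀⠀⠿⠿⠿⠿⠿⠿⠀⠀⠀
⠀⠀⠀⠀⠀⠀⠀⠀⠀⠀⠀
⠀⠀⠀⠀⠀⠀⠀⠀⠀⠀⠀
⠀⠀⠀⠀⠀⠀⠀⠀⠀⠀⠀

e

⠀⠀⠀⠀⠀⠀⠀⠀⠀⠀⠀
⠀⠀⠀⠀⠀⠀⠀⠀⠀⠀⠀
⠀⠀⠀⠀⠀⠀⠀⠀⠀⠀⠀
⠀⠿⠿⠿⠿⠂⠂⠂⠀⠀⠀
⠀⠿⠿⠿⠿⠶⠂⠂⠀⠀⠀
⠀⠂⠂⠂⠂⣾⠂⠂⠀⠀⠀
⠀⠿⠿⠿⠿⠂⠂⠂⠀⠀⠀
⠀⠿⠿⠿⠿⠿⠿⠿⠀⠀⠀
⠀⠀⠀⠀⠀⠀⠀⠀⠀⠀⠀
⠀⠀⠀⠀⠀⠀⠀⠀⠀⠀⠀
⠀⠀⠀⠀⠀⠀⠀⠀⠀⠀⠀

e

⠀⠀⠀⠀⠀⠀⠀⠀⠀⠀⠀
⠀⠀⠀⠀⠀⠀⠀⠀⠀⠀⠀
⠀⠀⠀⠀⠀⠀⠀⠀⠀⠀⠀
⠿⠿⠿⠿⠂⠂⠂⠂⠀⠀⠀
⠿⠿⠿⠿⠶⠂⠂⠂⠀⠀⠀
⠂⠂⠂⠂⠂⣾⠂⠂⠀⠀⠀
⠿⠿⠿⠿⠂⠂⠂⠂⠀⠀⠀
⠿⠿⠿⠿⠿⠿⠿⠿⠀⠀⠀
⠀⠀⠀⠀⠀⠀⠀⠀⠀⠀⠀
⠀⠀⠀⠀⠀⠀⠀⠀⠀⠀⠀
⠀⠀⠀⠀⠀⠀⠀⠀⠀⠀⠀

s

⠀⠀⠀⠀⠀⠀⠀⠀⠀⠀⠀
⠀⠀⠀⠀⠀⠀⠀⠀⠀⠀⠀
⠿⠿⠿⠿⠂⠂⠂⠂⠀⠀⠀
⠿⠿⠿⠿⠶⠂⠂⠂⠀⠀⠀
⠂⠂⠂⠂⠂⠂⠂⠂⠀⠀⠀
⠿⠿⠿⠿⠂⣾⠂⠂⠀⠀⠀
⠿⠿⠿⠿⠿⠿⠿⠿⠀⠀⠀
⠀⠀⠀⠿⠿⠿⠿⠿⠀⠀⠀
⠀⠀⠀⠀⠀⠀⠀⠀⠀⠀⠀
⠀⠀⠀⠀⠀⠀⠀⠀⠀⠀⠀
⠀⠀⠀⠀⠀⠀⠀⠀⠀⠀⠀

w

⠀⠀⠀⠀⠀⠀⠀⠀⠀⠀⠀
⠀⠀⠀⠀⠀⠀⠀⠀⠀⠀⠀
⠀⠿⠿⠿⠿⠂⠂⠂⠂⠀⠀
⠀⠿⠿⠿⠿⠶⠂⠂⠂⠀⠀
⠀⠂⠂⠂⠂⠂⠂⠂⠂⠀⠀
⠀⠿⠿⠿⠿⣾⠂⠂⠂⠀⠀
⠀⠿⠿⠿⠿⠿⠿⠿⠿⠀⠀
⠀⠀⠀⠿⠿⠿⠿⠿⠿⠀⠀
⠀⠀⠀⠀⠀⠀⠀⠀⠀⠀⠀
⠀⠀⠀⠀⠀⠀⠀⠀⠀⠀⠀
⠀⠀⠀⠀⠀⠀⠀⠀⠀⠀⠀

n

⠀⠀⠀⠀⠀⠀⠀⠀⠀⠀⠀
⠀⠀⠀⠀⠀⠀⠀⠀⠀⠀⠀
⠀⠀⠀⠀⠀⠀⠀⠀⠀⠀⠀
⠀⠿⠿⠿⠿⠂⠂⠂⠂⠀⠀
⠀⠿⠿⠿⠿⠶⠂⠂⠂⠀⠀
⠀⠂⠂⠂⠂⣾⠂⠂⠂⠀⠀
⠀⠿⠿⠿⠿⠂⠂⠂⠂⠀⠀
⠀⠿⠿⠿⠿⠿⠿⠿⠿⠀⠀
⠀⠀⠀⠿⠿⠿⠿⠿⠿⠀⠀
⠀⠀⠀⠀⠀⠀⠀⠀⠀⠀⠀
⠀⠀⠀⠀⠀⠀⠀⠀⠀⠀⠀

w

⠀⠀⠀⠀⠀⠀⠀⠀⠀⠀⠀
⠀⠀⠀⠀⠀⠀⠀⠀⠀⠀⠀
⠀⠀⠀⠀⠀⠀⠀⠀⠀⠀⠀
⠀⠀⠿⠿⠿⠿⠂⠂⠂⠂⠀
⠀⠀⠿⠿⠿⠿⠶⠂⠂⠂⠀
⠀⠀⠂⠂⠂⣾⠂⠂⠂⠂⠀
⠀⠀⠿⠿⠿⠿⠂⠂⠂⠂⠀
⠀⠀⠿⠿⠿⠿⠿⠿⠿⠿⠀
⠀⠀⠀⠀⠿⠿⠿⠿⠿⠿⠀
⠀⠀⠀⠀⠀⠀⠀⠀⠀⠀⠀
⠀⠀⠀⠀⠀⠀⠀⠀⠀⠀⠀

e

⠀⠀⠀⠀⠀⠀⠀⠀⠀⠀⠀
⠀⠀⠀⠀⠀⠀⠀⠀⠀⠀⠀
⠀⠀⠀⠀⠀⠀⠀⠀⠀⠀⠀
⠀⠿⠿⠿⠿⠂⠂⠂⠂⠀⠀
⠀⠿⠿⠿⠿⠶⠂⠂⠂⠀⠀
⠀⠂⠂⠂⠂⣾⠂⠂⠂⠀⠀
⠀⠿⠿⠿⠿⠂⠂⠂⠂⠀⠀
⠀⠿⠿⠿⠿⠿⠿⠿⠿⠀⠀
⠀⠀⠀⠿⠿⠿⠿⠿⠿⠀⠀
⠀⠀⠀⠀⠀⠀⠀⠀⠀⠀⠀
⠀⠀⠀⠀⠀⠀⠀⠀⠀⠀⠀

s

⠀⠀⠀⠀⠀⠀⠀⠀⠀⠀⠀
⠀⠀⠀⠀⠀⠀⠀⠀⠀⠀⠀
⠀⠿⠿⠿⠿⠂⠂⠂⠂⠀⠀
⠀⠿⠿⠿⠿⠶⠂⠂⠂⠀⠀
⠀⠂⠂⠂⠂⠂⠂⠂⠂⠀⠀
⠀⠿⠿⠿⠿⣾⠂⠂⠂⠀⠀
⠀⠿⠿⠿⠿⠿⠿⠿⠿⠀⠀
⠀⠀⠀⠿⠿⠿⠿⠿⠿⠀⠀
⠀⠀⠀⠀⠀⠀⠀⠀⠀⠀⠀
⠀⠀⠀⠀⠀⠀⠀⠀⠀⠀⠀
⠀⠀⠀⠀⠀⠀⠀⠀⠀⠀⠀

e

⠀⠀⠀⠀⠀⠀⠀⠀⠀⠀⠀
⠀⠀⠀⠀⠀⠀⠀⠀⠀⠀⠀
⠿⠿⠿⠿⠂⠂⠂⠂⠀⠀⠀
⠿⠿⠿⠿⠶⠂⠂⠂⠀⠀⠀
⠂⠂⠂⠂⠂⠂⠂⠂⠀⠀⠀
⠿⠿⠿⠿⠂⣾⠂⠂⠀⠀⠀
⠿⠿⠿⠿⠿⠿⠿⠿⠀⠀⠀
⠀⠀⠿⠿⠿⠿⠿⠿⠀⠀⠀
⠀⠀⠀⠀⠀⠀⠀⠀⠀⠀⠀
⠀⠀⠀⠀⠀⠀⠀⠀⠀⠀⠀
⠀⠀⠀⠀⠀⠀⠀⠀⠀⠀⠀


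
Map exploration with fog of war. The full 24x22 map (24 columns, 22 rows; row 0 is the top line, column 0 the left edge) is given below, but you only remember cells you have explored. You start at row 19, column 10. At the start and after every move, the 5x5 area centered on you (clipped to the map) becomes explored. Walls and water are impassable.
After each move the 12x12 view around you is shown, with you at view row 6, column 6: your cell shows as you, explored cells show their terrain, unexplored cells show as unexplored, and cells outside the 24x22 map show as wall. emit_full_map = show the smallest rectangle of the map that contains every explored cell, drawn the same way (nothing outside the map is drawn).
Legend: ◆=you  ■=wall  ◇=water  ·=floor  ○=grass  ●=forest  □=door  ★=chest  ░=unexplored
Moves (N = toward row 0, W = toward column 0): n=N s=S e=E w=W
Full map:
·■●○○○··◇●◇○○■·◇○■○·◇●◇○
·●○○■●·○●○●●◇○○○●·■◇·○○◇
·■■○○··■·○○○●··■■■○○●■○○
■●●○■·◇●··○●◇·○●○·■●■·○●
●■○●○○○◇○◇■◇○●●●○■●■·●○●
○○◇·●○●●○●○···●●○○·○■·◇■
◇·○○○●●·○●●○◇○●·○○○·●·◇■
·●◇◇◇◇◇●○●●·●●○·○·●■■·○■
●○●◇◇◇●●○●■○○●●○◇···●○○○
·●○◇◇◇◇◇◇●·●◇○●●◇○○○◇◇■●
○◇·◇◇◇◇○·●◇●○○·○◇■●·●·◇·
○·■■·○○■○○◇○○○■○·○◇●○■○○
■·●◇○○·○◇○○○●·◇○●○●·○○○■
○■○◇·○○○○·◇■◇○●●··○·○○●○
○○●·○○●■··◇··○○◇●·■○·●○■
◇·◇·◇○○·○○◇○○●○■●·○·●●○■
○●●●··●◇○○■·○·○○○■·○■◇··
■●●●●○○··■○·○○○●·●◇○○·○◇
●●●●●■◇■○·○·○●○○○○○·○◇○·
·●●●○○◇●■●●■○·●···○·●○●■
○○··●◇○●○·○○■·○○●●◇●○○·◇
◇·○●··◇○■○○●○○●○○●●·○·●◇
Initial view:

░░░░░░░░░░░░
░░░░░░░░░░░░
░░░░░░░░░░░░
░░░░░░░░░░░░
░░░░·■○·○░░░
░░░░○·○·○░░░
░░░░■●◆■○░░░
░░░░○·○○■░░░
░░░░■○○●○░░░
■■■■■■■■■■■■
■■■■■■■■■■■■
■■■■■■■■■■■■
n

░░░░░░░░░░░░
░░░░░░░░░░░░
░░░░░░░░░░░░
░░░░░░░░░░░░
░░░░○○■·○░░░
░░░░·■○·○░░░
░░░░○·◆·○░░░
░░░░■●●■○░░░
░░░░○·○○■░░░
░░░░■○○●○░░░
■■■■■■■■■■■■
■■■■■■■■■■■■

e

░░░░░░░░░░░░
░░░░░░░░░░░░
░░░░░░░░░░░░
░░░░░░░░░░░░
░░░○○■·○·░░░
░░░·■○·○○░░░
░░░○·○◆○●░░░
░░░■●●■○·░░░
░░░○·○○■·░░░
░░░■○○●○░░░░
■■■■■■■■■■■■
■■■■■■■■■■■■

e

░░░░░░░░░░░░
░░░░░░░░░░░░
░░░░░░░░░░░░
░░░░░░░░░░░░
░░○○■·○·○░░░
░░·■○·○○○░░░
░░○·○·◆●○░░░
░░■●●■○·●░░░
░░○·○○■·○░░░
░░■○○●○░░░░░
■■■■■■■■■■■■
■■■■■■■■■■■■

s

░░░░░░░░░░░░
░░░░░░░░░░░░
░░░░░░░░░░░░
░░○○■·○·○░░░
░░·■○·○○○░░░
░░○·○·○●○░░░
░░■●●■◆·●░░░
░░○·○○■·○░░░
░░■○○●○○●░░░
■■■■■■■■■■■■
■■■■■■■■■■■■
■■■■■■■■■■■■

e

░░░░░░░░░░░░
░░░░░░░░░░░░
░░░░░░░░░░░░
░○○■·○·○░░░░
░·■○·○○○●░░░
░○·○·○●○○░░░
░■●●■○◆●·░░░
░○·○○■·○○░░░
░■○○●○○●○░░░
■■■■■■■■■■■■
■■■■■■■■■■■■
■■■■■■■■■■■■

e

░░░░░░░░░░░░
░░░░░░░░░░░░
░░░░░░░░░░░░
○○■·○·○░░░░░
·■○·○○○●·░░░
○·○·○●○○○░░░
■●●■○·◆··░░░
○·○○■·○○●░░░
■○○●○○●○○░░░
■■■■■■■■■■■■
■■■■■■■■■■■■
■■■■■■■■■■■■

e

░░░░░░░░░░░░
░░░░░░░░░░░░
░░░░░░░░░░░░
○■·○·○░░░░░░
■○·○○○●·●░░░
·○·○●○○○○░░░
●●■○·●◆··░░░
·○○■·○○●●░░░
○○●○○●○○●░░░
■■■■■■■■■■■■
■■■■■■■■■■■■
■■■■■■■■■■■■

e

░░░░░░░░░░░░
░░░░░░░░░░░░
░░░░░░░░░░░░
■·○·○░░░░░░░
○·○○○●·●◇░░░
○·○●○○○○○░░░
●■○·●·◆·○░░░
○○■·○○●●◇░░░
○●○○●○○●●░░░
■■■■■■■■■■■■
■■■■■■■■■■■■
■■■■■■■■■■■■

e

░░░░░░░░░░░░
░░░░░░░░░░░░
░░░░░░░░░░░░
·○·○░░░░░░░░
·○○○●·●◇○░░░
·○●○○○○○·░░░
■○·●··◆○·░░░
○■·○○●●◇●░░░
●○○●○○●●·░░░
■■■■■■■■■■■■
■■■■■■■■■■■■
■■■■■■■■■■■■

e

░░░░░░░░░░░░
░░░░░░░░░░░░
░░░░░░░░░░░░
○·○░░░░░░░░░
○○○●·●◇○○░░░
○●○○○○○·○░░░
○·●···◆·●░░░
■·○○●●◇●○░░░
○○●○○●●·○░░░
■■■■■■■■■■■■
■■■■■■■■■■■■
■■■■■■■■■■■■

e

░░░░░░░░░░░■
░░░░░░░░░░░■
░░░░░░░░░░░■
·○░░░░░░░░░■
○○●·●◇○○·░░■
●○○○○○·○◇░░■
·●···○◆●○░░■
·○○●●◇●○○░░■
○●○○●●·○·░░■
■■■■■■■■■■■■
■■■■■■■■■■■■
■■■■■■■■■■■■

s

░░░░░░░░░░░■
░░░░░░░░░░░■
·○░░░░░░░░░■
○○●·●◇○○·░░■
●○○○○○·○◇░░■
·●···○·●○░░■
·○○●●◇◆○○░░■
○●○○●●·○·░░■
■■■■■■■■■■■■
■■■■■■■■■■■■
■■■■■■■■■■■■
■■■■■■■■■■■■

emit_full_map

○○■·○·○░░░░░░░
·■○·○○○●·●◇○○·
○·○·○●○○○○○·○◇
■●●■○·●···○·●○
○·○○■·○○●●◇◆○○
■○○●○○●○○●●·○·

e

░░░░░░░░░░■■
░░░░░░░░░░■■
○░░░░░░░░░■■
○●·●◇○○·░░■■
○○○○○·○◇○░■■
●···○·●○●░■■
○○●●◇●◆○·░■■
●○○●●·○·●░■■
■■■■■■■■■■■■
■■■■■■■■■■■■
■■■■■■■■■■■■
■■■■■■■■■■■■

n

░░░░░░░░░░■■
░░░░░░░░░░■■
░░░░░░░░░░■■
○░░░░░░░░░■■
○●·●◇○○·○░■■
○○○○○·○◇○░■■
●···○·◆○●░■■
○○●●◇●○○·░■■
●○○●●·○·●░■■
■■■■■■■■■■■■
■■■■■■■■■■■■
■■■■■■■■■■■■

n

░░░░░░░░░░■■
░░░░░░░░░░■■
░░░░░░░░░░■■
░░░░░░░░░░■■
○░░░·○■◇·░■■
○●·●◇○○·○░■■
○○○○○·◆◇○░■■
●···○·●○●░■■
○○●●◇●○○·░■■
●○○●●·○·●░■■
■■■■■■■■■■■■
■■■■■■■■■■■■

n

░░░░░░░░░░■■
░░░░░░░░░░■■
░░░░░░░░░░■■
░░░░░░░░░░■■
░░░░○·●●○░■■
○░░░·○■◇·░■■
○●·●◇○◆·○░■■
○○○○○·○◇○░■■
●···○·●○●░■■
○○●●◇●○○·░■■
●○○●●·○·●░■■
■■■■■■■■■■■■

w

░░░░░░░░░░░■
░░░░░░░░░░░■
░░░░░░░░░░░■
░░░░░░░░░░░■
░░░░·○·●●○░■
·○░░■·○■◇·░■
○○●·●◇◆○·○░■
●○○○○○·○◇○░■
·●···○·●○●░■
·○○●●◇●○○·░■
○●○○●●·○·●░■
■■■■■■■■■■■■

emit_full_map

░░░░░░░░░·○·●●○
○○■·○·○░░■·○■◇·
·■○·○○○●·●◇◆○·○
○·○·○●○○○○○·○◇○
■●●■○·●···○·●○●
○·○○■·○○●●◇●○○·
■○○●○○●○○●●·○·●

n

░░░░░░░░░░░■
░░░░░░░░░░░■
░░░░░░░░░░░■
░░░░░░░░░░░■
░░░░·■○·●░░■
░░░░·○·●●○░■
·○░░■·◆■◇·░■
○○●·●◇○○·○░■
●○○○○○·○◇○░■
·●···○·●○●░■
·○○●●◇●○○·░■
○●○○●●·○·●░■

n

░░░░░░░░░░░■
░░░░░░░░░░░■
░░░░░░░░░░░■
░░░░░░░░░░░■
░░░░·○·○○░░■
░░░░·■○·●░░■
░░░░·○◆●●○░■
·○░░■·○■◇·░■
○○●·●◇○○·○░■
●○○○○○·○◇○░■
·●···○·●○●░■
·○○●●◇●○○·░■

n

░░░░░░░░░░░■
░░░░░░░░░░░■
░░░░░░░░░░░■
░░░░░░░░░░░■
░░░░○●·○○░░■
░░░░·○·○○░░■
░░░░·■◆·●░░■
░░░░·○·●●○░■
·○░░■·○■◇·░■
○○●·●◇○○·○░■
●○○○○○·○◇○░■
·●···○·●○●░■

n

░░░░░░░░░░░■
░░░░░░░░░░░■
░░░░░░░░░░░■
░░░░░░░░░░░■
░░░░○◇●○■░░■
░░░░○●·○○░░■
░░░░·○◆○○░░■
░░░░·■○·●░░■
░░░░·○·●●○░■
·○░░■·○■◇·░■
○○●·●◇○○·○░■
●○○○○○·○◇○░■

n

░░░░░░░░░░░■
░░░░░░░░░░░■
░░░░░░░░░░░■
░░░░░░░░░░░■
░░░░■●·●·░░■
░░░░○◇●○■░░■
░░░░○●◆○○░░■
░░░░·○·○○░░■
░░░░·■○·●░░■
░░░░·○·●●○░■
·○░░■·○■◇·░■
○○●·●◇○○·○░■

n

░░░░░░░░░░░■
░░░░░░░░░░░■
░░░░░░░░░░░■
░░░░░░░░░░░■
░░░░○○○◇◇░░■
░░░░■●·●·░░■
░░░░○◇◆○■░░■
░░░░○●·○○░░■
░░░░·○·○○░░■
░░░░·■○·●░░■
░░░░·○·●●○░■
·○░░■·○■◇·░■

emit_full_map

░░░░░░░░░○○○◇◇░
░░░░░░░░░■●·●·░
░░░░░░░░░○◇◆○■░
░░░░░░░░░○●·○○░
░░░░░░░░░·○·○○░
░░░░░░░░░·■○·●░
░░░░░░░░░·○·●●○
○○■·○·○░░■·○■◇·
·■○·○○○●·●◇○○·○
○·○·○●○○○○○·○◇○
■●●■○·●···○·●○●
○·○○■·○○●●◇●○○·
■○○●○○●○○●●·○·●


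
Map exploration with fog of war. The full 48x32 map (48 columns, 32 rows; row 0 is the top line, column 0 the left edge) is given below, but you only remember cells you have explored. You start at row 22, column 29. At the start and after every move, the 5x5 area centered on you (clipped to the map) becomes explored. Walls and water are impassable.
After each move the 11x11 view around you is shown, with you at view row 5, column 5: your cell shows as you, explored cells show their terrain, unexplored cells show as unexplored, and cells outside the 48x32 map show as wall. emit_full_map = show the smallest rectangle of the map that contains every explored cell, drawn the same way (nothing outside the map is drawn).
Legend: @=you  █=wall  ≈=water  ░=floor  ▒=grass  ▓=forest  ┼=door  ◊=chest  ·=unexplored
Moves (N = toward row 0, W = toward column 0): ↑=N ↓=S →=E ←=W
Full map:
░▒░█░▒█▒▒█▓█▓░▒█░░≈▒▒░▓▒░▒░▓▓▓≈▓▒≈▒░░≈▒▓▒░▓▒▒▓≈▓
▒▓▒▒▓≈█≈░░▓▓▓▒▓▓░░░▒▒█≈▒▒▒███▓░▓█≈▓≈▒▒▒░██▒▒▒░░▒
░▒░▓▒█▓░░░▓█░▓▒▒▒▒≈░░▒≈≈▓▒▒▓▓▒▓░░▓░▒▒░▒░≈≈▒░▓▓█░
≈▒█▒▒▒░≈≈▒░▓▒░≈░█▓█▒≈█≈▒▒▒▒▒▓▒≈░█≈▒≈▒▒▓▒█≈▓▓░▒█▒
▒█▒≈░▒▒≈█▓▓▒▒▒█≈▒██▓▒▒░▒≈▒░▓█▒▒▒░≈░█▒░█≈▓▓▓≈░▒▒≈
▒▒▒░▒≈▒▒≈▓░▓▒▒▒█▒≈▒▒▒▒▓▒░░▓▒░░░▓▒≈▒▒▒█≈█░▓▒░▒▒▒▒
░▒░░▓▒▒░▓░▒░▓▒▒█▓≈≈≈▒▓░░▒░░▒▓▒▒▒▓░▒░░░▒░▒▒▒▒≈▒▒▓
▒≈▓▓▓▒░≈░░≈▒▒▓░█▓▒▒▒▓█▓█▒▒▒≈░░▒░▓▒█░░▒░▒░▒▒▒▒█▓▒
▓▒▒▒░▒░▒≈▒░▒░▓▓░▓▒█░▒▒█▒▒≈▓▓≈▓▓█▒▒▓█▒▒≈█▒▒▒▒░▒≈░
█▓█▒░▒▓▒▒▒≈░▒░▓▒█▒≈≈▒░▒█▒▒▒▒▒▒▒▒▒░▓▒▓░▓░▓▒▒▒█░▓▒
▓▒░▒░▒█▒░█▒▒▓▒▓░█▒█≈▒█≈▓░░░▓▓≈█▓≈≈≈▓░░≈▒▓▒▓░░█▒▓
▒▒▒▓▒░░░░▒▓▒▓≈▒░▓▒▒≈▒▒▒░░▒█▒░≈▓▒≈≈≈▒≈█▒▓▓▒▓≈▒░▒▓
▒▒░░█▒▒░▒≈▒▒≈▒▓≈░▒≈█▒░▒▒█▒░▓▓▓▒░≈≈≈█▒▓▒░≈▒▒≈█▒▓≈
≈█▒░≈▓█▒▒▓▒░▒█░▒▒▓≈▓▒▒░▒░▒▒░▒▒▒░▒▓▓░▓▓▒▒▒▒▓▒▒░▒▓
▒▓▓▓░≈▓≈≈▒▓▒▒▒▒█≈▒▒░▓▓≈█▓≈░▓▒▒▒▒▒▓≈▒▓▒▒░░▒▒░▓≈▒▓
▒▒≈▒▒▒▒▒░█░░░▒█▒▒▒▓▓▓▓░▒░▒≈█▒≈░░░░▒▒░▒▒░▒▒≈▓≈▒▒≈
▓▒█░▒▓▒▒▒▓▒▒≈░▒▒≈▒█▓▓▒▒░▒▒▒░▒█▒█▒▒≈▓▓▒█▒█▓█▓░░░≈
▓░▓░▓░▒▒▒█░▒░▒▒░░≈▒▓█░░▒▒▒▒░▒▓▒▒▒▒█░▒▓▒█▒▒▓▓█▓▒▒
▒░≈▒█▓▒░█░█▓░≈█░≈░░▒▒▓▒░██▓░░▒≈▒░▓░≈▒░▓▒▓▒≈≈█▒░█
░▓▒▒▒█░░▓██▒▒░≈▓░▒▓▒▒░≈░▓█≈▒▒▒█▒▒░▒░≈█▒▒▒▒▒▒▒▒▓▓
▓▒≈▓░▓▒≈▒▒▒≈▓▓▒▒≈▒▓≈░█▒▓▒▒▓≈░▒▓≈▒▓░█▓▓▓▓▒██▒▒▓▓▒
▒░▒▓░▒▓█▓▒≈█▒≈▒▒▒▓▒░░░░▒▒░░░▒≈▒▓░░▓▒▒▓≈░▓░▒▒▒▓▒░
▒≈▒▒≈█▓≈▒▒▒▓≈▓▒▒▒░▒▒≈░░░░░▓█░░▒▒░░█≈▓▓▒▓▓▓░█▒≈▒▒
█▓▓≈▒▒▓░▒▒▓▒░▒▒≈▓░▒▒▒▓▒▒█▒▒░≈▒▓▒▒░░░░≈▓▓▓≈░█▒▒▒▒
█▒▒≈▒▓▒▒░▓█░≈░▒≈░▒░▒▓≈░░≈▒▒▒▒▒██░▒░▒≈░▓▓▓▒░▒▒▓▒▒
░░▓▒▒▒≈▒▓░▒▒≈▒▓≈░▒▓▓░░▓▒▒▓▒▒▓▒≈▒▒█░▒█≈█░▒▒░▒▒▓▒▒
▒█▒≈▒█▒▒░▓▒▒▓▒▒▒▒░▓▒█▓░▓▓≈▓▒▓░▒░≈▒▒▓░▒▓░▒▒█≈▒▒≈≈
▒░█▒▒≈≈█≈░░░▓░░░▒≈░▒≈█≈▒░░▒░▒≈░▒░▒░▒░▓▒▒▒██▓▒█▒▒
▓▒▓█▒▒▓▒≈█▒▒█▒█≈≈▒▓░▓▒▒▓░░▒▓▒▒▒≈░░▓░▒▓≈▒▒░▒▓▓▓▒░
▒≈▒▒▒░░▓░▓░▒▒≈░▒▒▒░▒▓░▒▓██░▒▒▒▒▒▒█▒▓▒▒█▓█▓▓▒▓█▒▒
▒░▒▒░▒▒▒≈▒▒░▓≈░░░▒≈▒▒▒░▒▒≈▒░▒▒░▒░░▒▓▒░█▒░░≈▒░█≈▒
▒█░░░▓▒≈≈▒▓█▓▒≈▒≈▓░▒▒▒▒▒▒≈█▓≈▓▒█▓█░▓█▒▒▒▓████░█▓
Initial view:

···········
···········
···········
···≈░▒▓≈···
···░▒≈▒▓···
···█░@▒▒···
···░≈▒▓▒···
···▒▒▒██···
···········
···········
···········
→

···········
···········
···········
··≈░▒▓≈▒···
··░▒≈▒▓░···
··█░░@▒░···
··░≈▒▓▒▒···
··▒▒▒██░···
···········
···········
···········

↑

···········
···········
···········
···▒▒█▒▒···
··≈░▒▓≈▒···
··░▒≈@▓░···
··█░░▒▒░···
··░≈▒▓▒▒···
··▒▒▒██░···
···········
···········

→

···········
···········
···········
··▒▒█▒▒░···
·≈░▒▓≈▒▓···
·░▒≈▒@░░···
·█░░▒▒░░···
·░≈▒▓▒▒░···
·▒▒▒██░····
···········
···········

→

···········
···········
···········
·▒▒█▒▒░▒···
≈░▒▓≈▒▓░···
░▒≈▒▓@░▓···
█░░▒▒░░█···
░≈▒▓▒▒░░···
▒▒▒██░·····
···········
···········

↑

···········
···········
···········
···≈▒░▓░···
·▒▒█▒▒░▒···
≈░▒▓≈@▓░···
░▒≈▒▓░░▓···
█░░▒▒░░█···
░≈▒▓▒▒░░···
▒▒▒██░·····
···········

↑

···········
···········
···········
···▒▒▒▒█···
···≈▒░▓░···
·▒▒█▒@░▒···
≈░▒▓≈▒▓░···
░▒≈▒▓░░▓···
█░░▒▒░░█···
░≈▒▓▒▒░░···
▒▒▒██░·····

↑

···········
···········
···········
···▒█▒▒≈···
···▒▒▒▒█···
···≈▒@▓░···
·▒▒█▒▒░▒···
≈░▒▓≈▒▓░···
░▒≈▒▓░░▓···
█░░▒▒░░█···
░≈▒▓▒▒░░···

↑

···········
···········
···········
···░░░░▒···
···▒█▒▒≈···
···▒▒@▒█···
···≈▒░▓░···
·▒▒█▒▒░▒···
≈░▒▓≈▒▓░···
░▒≈▒▓░░▓···
█░░▒▒░░█···

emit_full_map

···░░░░▒
···▒█▒▒≈
···▒▒@▒█
···≈▒░▓░
·▒▒█▒▒░▒
≈░▒▓≈▒▓░
░▒≈▒▓░░▓
█░░▒▒░░█
░≈▒▓▒▒░░
▒▒▒██░··

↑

···········
···········
···········
···▒▒▒▓≈···
···░░░░▒···
···▒█@▒≈···
···▒▒▒▒█···
···≈▒░▓░···
·▒▒█▒▒░▒···
≈░▒▓≈▒▓░···
░▒≈▒▓░░▓···

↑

···········
···········
···········
···▒░▒▓▓···
···▒▒▒▓≈···
···░░@░▒···
···▒█▒▒≈···
···▒▒▒▒█···
···≈▒░▓░···
·▒▒█▒▒░▒···
≈░▒▓≈▒▓░···

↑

···········
···········
···········
···▒░≈≈≈···
···▒░▒▓▓···
···▒▒@▓≈···
···░░░░▒···
···▒█▒▒≈···
···▒▒▒▒█···
···≈▒░▓░···
·▒▒█▒▒░▒···

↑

···········
···········
···········
···▓▒≈≈≈···
···▒░≈≈≈···
···▒░@▓▓···
···▒▒▒▓≈···
···░░░░▒···
···▒█▒▒≈···
···▒▒▒▒█···
···≈▒░▓░···

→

···········
···········
···········
··▓▒≈≈≈▒···
··▒░≈≈≈█···
··▒░▒@▓░···
··▒▒▒▓≈▒···
··░░░░▒▒···
··▒█▒▒≈····
··▒▒▒▒█····
··≈▒░▓░····

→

···········
···········
···········
·▓▒≈≈≈▒≈···
·▒░≈≈≈█▒···
·▒░▒▓@░▓···
·▒▒▒▓≈▒▓···
·░░░░▒▒░···
·▒█▒▒≈·····
·▒▒▒▒█·····
·≈▒░▓░·····

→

···········
···········
···········
▓▒≈≈≈▒≈█···
▒░≈≈≈█▒▓···
▒░▒▓▓@▓▓···
▒▒▒▓≈▒▓▒···
░░░░▒▒░▒···
▒█▒▒≈······
▒▒▒▒█······
≈▒░▓░······

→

···········
···········
···········
▒≈≈≈▒≈█▒···
░≈≈≈█▒▓▒···
░▒▓▓░@▓▒···
▒▒▓≈▒▓▒▒···
░░░▒▒░▒▒···
█▒▒≈·······
▒▒▒█·······
▒░▓░·······

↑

···········
···········
···········
···≈▓░░≈···
▒≈≈≈▒≈█▒···
░≈≈≈█@▓▒···
░▒▓▓░▓▓▒···
▒▒▓≈▒▓▒▒···
░░░▒▒░▒▒···
█▒▒≈·······
▒▒▒█·······

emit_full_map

·······≈▓░░≈
···▓▒≈≈≈▒≈█▒
···▒░≈≈≈█@▓▒
···▒░▒▓▓░▓▓▒
···▒▒▒▓≈▒▓▒▒
···░░░░▒▒░▒▒
···▒█▒▒≈····
···▒▒▒▒█····
···≈▒░▓░····
·▒▒█▒▒░▒····
≈░▒▓≈▒▓░····
░▒≈▒▓░░▓····
█░░▒▒░░█····
░≈▒▓▒▒░░····
▒▒▒██░······

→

···········
···········
···········
··≈▓░░≈▒···
≈≈≈▒≈█▒▓···
≈≈≈█▒@▒░···
▒▓▓░▓▓▒▒···
▒▓≈▒▓▒▒░···
░░▒▒░▒▒····
▒▒≈········
▒▒█········

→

···········
···········
···········
·≈▓░░≈▒▓···
≈≈▒≈█▒▓▓···
≈≈█▒▓@░≈···
▓▓░▓▓▒▒▒···
▓≈▒▓▒▒░░···
░▒▒░▒▒·····
▒≈·········
▒█·········

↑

···········
···········
···········
···▓░▓░▓···
·≈▓░░≈▒▓···
≈≈▒≈█@▓▓···
≈≈█▒▓▒░≈···
▓▓░▓▓▒▒▒···
▓≈▒▓▒▒░░···
░▒▒░▒▒·····
▒≈·········

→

···········
···········
···········
··▓░▓░▓▒···
≈▓░░≈▒▓▒···
≈▒≈█▒@▓▒···
≈█▒▓▒░≈▒···
▓░▓▓▒▒▒▒···
≈▒▓▒▒░░····
▒▒░▒▒······
≈··········

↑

···········
···········
···········
···▒≈█▒▒···
··▓░▓░▓▒···
≈▓░░≈@▓▒···
≈▒≈█▒▓▓▒···
≈█▒▓▒░≈▒···
▓░▓▓▒▒▒▒···
≈▒▓▒▒░░····
▒▒░▒▒······

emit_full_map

··········▒≈█▒▒
·········▓░▓░▓▒
·······≈▓░░≈@▓▒
···▓▒≈≈≈▒≈█▒▓▓▒
···▒░≈≈≈█▒▓▒░≈▒
···▒░▒▓▓░▓▓▒▒▒▒
···▒▒▒▓≈▒▓▒▒░░·
···░░░░▒▒░▒▒···
···▒█▒▒≈·······
···▒▒▒▒█·······
···≈▒░▓░·······
·▒▒█▒▒░▒·······
≈░▒▓≈▒▓░·······
░▒≈▒▓░░▓·······
█░░▒▒░░█·······
░≈▒▓▒▒░░·······
▒▒▒██░·········

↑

···········
···········
···········
···▒░▒░▒···
···▒≈█▒▒···
··▓░▓@▓▒···
≈▓░░≈▒▓▒···
≈▒≈█▒▓▓▒···
≈█▒▓▒░≈▒···
▓░▓▓▒▒▒▒···
≈▒▓▒▒░░····

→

···········
···········
···········
··▒░▒░▒▒···
··▒≈█▒▒▒···
·▓░▓░@▒▒···
▓░░≈▒▓▒▓···
▒≈█▒▓▓▒▓···
█▒▓▒░≈▒····
░▓▓▒▒▒▒····
▒▓▒▒░░·····

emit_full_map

··········▒░▒░▒▒
··········▒≈█▒▒▒
·········▓░▓░@▒▒
·······≈▓░░≈▒▓▒▓
···▓▒≈≈≈▒≈█▒▓▓▒▓
···▒░≈≈≈█▒▓▒░≈▒·
···▒░▒▓▓░▓▓▒▒▒▒·
···▒▒▒▓≈▒▓▒▒░░··
···░░░░▒▒░▒▒····
···▒█▒▒≈········
···▒▒▒▒█········
···≈▒░▓░········
·▒▒█▒▒░▒········
≈░▒▓≈▒▓░········
░▒≈▒▓░░▓········
█░░▒▒░░█········
░≈▒▓▒▒░░········
▒▒▒██░··········


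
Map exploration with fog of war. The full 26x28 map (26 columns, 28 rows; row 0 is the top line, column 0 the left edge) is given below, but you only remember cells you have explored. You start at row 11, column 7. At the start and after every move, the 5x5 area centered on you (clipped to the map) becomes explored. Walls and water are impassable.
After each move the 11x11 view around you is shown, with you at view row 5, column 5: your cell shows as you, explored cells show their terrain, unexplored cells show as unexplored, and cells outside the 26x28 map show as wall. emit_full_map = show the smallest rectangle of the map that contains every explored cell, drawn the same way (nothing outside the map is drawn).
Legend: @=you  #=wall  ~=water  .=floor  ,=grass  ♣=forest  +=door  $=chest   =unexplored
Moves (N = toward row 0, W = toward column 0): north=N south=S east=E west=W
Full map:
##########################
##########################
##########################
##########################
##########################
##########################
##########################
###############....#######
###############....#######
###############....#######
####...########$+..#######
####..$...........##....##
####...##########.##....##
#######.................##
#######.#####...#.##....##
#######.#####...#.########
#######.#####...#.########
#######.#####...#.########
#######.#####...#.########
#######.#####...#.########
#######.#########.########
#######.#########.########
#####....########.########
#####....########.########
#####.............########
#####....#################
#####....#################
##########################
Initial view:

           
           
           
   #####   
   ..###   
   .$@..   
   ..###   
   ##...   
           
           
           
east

           
           
           
  ######   
  ..####   
  .$.@..   
  ..####   
  ##....   
           
           
           

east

           
           
           
 #######   
 ..#####   
 .$..@..   
 ..#####   
 ##.....   
           
           
           

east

           
           
           
########   
..######   
.$...@..   
..######   
##......   
           
           
           

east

           
           
           
########   
.#######   
$....@..   
.#######   
#.......   
           
           
           

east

           
           
           
########   
########   
.....@..   
########   
........   
           
           
           

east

           
           
           
#######.   
#######$   
.....@..   
########   
........   
           
           
           

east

           
           
           
######..   
######$+   
.....@..   
########   
........   
           
           
           

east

           
           
           
#####...   
#####$+.   
.....@..   
#######.   
........   
           
           
           

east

           
           
           
####....   
####$+..   
.....@.#   
######.#   
........   
           
           
           

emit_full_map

##########....
..########$+..
.$.........@.#
..##########.#
##............

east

           
           
           
###....#   
###$+..#   
.....@##   
#####.##   
........   
           
           
           

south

           
           
###....#   
###$+..#   
......##   
#####@##   
........   
   .#.##   
           
           
           

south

           
###....#   
###$+..#   
......##   
#####.##   
.....@..   
   .#.##   
   .#.##   
           
           
           

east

           
##....#    
##$+..#    
.....##.   
####.##.   
.....@..   
  .#.##.   
  .#.###   
           
           
           

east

           
#....#     
#$+..#     
....##..   
###.##..   
.....@..   
 .#.##..   
 .#.####   
           
           
           

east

           
....#      
$+..#      
...##...   
##.##...   
.....@..   
.#.##...   
.#.#####   
           
           
           

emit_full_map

##########....#   
..########$+..#   
.$...........##...
..##########.##...
##.............@..
          .#.##...
          .#.#####

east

          #
...#      #
+..#      #
..##....  #
#.##....  #
.....@..  #
#.##....  #
#.######  #
          #
          #
          #

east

         ##
..#      ##
..#      ##
.##....# ##
.##....# ##
.....@.# ##
.##....# ##
.####### ##
         ##
         ##
         ##

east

        ###
.#      ###
.#      ###
##....#####
##....#####
.....@#####
##....#####
###########
        ###
        ###
        ###

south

.#      ###
.#      ###
##....#####
##....#####
......#####
##...@#####
###########
   ########
        ###
        ###
        ###

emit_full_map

##########....#      
..########$+..#      
.$...........##....##
..##########.##....##
##.................##
          .#.##...@##
          .#.########
                #####

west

..#      ##
..#      ##
.##....####
.##....####
.......####
.##..@.####
.##########
   ########
         ##
         ##
         ##

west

...#      #
+..#      #
..##....###
#.##....###
........###
#.##.@..###
#.#########
   ########
          #
          #
          #

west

....#      
$+..#      
...##....##
##.##....##
.........##
.#.##@...##
.#.########
   ########
           
           
           

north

           
....#      
$+..#      
...##....##
##.##....##
.....@...##
.#.##....##
.#.########
   ########
           
           

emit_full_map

##########....#      
..########$+..#      
.$...........##....##
..##########.##....##
##.............@...##
          .#.##....##
          .#.########
             ########

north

           
           
....#      
$+..####   
...##....##
##.##@...##
.........##
.#.##....##
.#.########
   ########
           

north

           
           
           
....####   
$+..####   
...##@...##
##.##....##
.........##
.#.##....##
.#.########
   ########

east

          #
          #
          #
...#####  #
+..#####  #
..##.@..###
#.##....###
........###
#.##....###
#.#########
  #########

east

         ##
         ##
         ##
..###### ##
..###### ##
.##..@.####
.##....####
.......####
.##....####
.##########
 ##########

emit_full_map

##########....###### 
..########$+..###### 
.$...........##..@.##
..##########.##....##
##.................##
          .#.##....##
          .#.########
             ########
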